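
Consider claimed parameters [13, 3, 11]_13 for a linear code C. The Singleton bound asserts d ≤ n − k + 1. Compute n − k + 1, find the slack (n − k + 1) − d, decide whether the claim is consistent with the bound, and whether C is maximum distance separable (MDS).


Singleton RHS = n − k + 1 = 11, slack = 0, bound satisfied, MDS.

Singleton bound: d ≤ n − k + 1.
Here n = 13, k = 3, so n − k + 1 = 11.
Given d = 11, check d ≤ 11: YES.
Slack = (n − k + 1) − d = 0.
The code is MDS (slack = 0).
Description: the claimed parameters are [13, 3, 11]_13; such a code would be MDS (meets Singleton bound).


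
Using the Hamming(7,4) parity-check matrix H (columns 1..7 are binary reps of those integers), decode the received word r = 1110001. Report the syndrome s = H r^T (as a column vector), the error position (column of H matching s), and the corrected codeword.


s = (1, 1, 1)^T, error position = 7, corrected codeword c = 1110000

Compute s = H r^T mod 2 one row at a time:
  s_1 = 0 + 0 + 0 + 1 = 1 ≡ 1 (mod 2).
  s_2 = 1 + 1 + 0 + 1 = 3 ≡ 1 (mod 2).
  s_3 = 1 + 1 + 0 + 1 = 3 ≡ 1 (mod 2).
s = (1, 1, 1)^T — this equals column 7 of H (binary 111), so error is at position 7.
Correct: flip bit 7 of r = 1110001 to get c = 1110000.


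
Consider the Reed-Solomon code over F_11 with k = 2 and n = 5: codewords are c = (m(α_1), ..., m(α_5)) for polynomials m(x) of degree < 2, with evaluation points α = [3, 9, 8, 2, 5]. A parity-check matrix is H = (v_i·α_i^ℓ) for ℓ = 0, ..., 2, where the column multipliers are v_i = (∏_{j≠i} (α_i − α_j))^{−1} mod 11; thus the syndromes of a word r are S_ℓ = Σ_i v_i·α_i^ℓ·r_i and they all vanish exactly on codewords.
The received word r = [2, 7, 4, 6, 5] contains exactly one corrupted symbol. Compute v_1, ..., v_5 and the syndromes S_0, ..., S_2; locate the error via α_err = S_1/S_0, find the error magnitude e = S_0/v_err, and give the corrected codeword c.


S = (6, 10, 2), error at position 2, error magnitude e = 7, c = [2, 0, 4, 6, 5].

Step 1: column multipliers v_i = (∏_{j≠i}(α_i − α_j))^{−1} mod 11.
  i = 1 (α = 3): (3−9)(3−8)(3−2)(3−5) = (−6)·(−5)·1·(−2) = −60 ≡ 6, so v_1 = 6^{−1} = 2 (mod 11).
  i = 2 (α = 9): (9−3)(9−8)(9−2)(9−5) = 6·1·7·4 = 168 ≡ 3, so v_2 = 3^{−1} = 4 (mod 11).
  i = 3 (α = 8): (8−3)(8−9)(8−2)(8−5) = 5·(−1)·6·3 = −90 ≡ 9, so v_3 = 9^{−1} = 5 (mod 11).
  i = 4 (α = 2): (2−3)(2−9)(2−8)(2−5) = (−1)·(−7)·(−6)·(−3) = 126 ≡ 5, so v_4 = 5^{−1} = 9 (mod 11).
  i = 5 (α = 5): (5−3)(5−9)(5−8)(5−2) = 2·(−4)·(−3)·3 = 72 ≡ 6, so v_5 = 6^{−1} = 2 (mod 11).
  v = [2, 4, 5, 9, 2].
Step 2: syndromes of r = [2, 7, 4, 6, 5] (all sums mod 11).
  S_0 = Σ v_i r_i = 2·2 + 4·7 + 5·4 + 9·6 + 2·5 = 116 ≡ 6.
  S_1 = Σ v_i α_i r_i = 2·3·2 + 4·9·7 + 5·8·4 + 9·2·6 + 2·5·5 = 582 ≡ 10.
  α_i^2 mod 11 = [9, 4, 9, 4, 3].
  S_2 = Σ v_i α_i^2 r_i = 2·9·2 + 4·4·7 + 5·9·4 + 9·4·6 + 2·3·5 = 574 ≡ 2.
  S = (6, 10, 2) ≠ 0, so r is not a codeword (an error is present).
Step 3: locate the error. For a single error e at position i, S_ℓ = v_i·e·α_i^ℓ, so α_err = S_1/S_0.
  S_0^{−1} = 6^{−1} = 2 (mod 11), so α_err = 10·2 = 20 ≡ 9 = α_2. Error position i = 2.
  Consistency check: S_2/S_1 = 2·10 = 20 ≡ 9 = α_err ✓ (single-error assumption holds).
Step 4: error magnitude e = S_0/v_2 = S_0·∏_{j≠2}(α_2 − α_j) = 6·3 = 18 ≡ 7 (mod 11).
Step 5: correct position 2: c_2 = r_2 − e = 7 − 7 ≡ 0 (mod 11). Hence c = [2, 0, 4, 6, 5].
  Check: interpolating c through the α_i gives m(x) = 3 + 7·x (degree < 2) with m(α_i) = c_i for every i, so c is indeed a codeword.


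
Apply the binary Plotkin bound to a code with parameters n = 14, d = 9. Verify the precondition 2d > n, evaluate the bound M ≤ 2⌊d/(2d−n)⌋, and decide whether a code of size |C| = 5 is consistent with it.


Plotkin bound M ≤ 4; given |C| = 5 > bound (violated).

Check applicability: 2d = 18, n = 14.
2d − n = 4 > 0, so Plotkin applies.
Compute d/(2d−n) = 9/4 ≈ 2.2500.
⌊d/(2d−n)⌋ = 2.
Plotkin bound: M ≤ 2·2 = 4.
Given |C| = 5, check: VIOLATED.
This |C| is above the Plotkin bound, so no binary code with n = 14, d = 9 and 5 codewords exists.


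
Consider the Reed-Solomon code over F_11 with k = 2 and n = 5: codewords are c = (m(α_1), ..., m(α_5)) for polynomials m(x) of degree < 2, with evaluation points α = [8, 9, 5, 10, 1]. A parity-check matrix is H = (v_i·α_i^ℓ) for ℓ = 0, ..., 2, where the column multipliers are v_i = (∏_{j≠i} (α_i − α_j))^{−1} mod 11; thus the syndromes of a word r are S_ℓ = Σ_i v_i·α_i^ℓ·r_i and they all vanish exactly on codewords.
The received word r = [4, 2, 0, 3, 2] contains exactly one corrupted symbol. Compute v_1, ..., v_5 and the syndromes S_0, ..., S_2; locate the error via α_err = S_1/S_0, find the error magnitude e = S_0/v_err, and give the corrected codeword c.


S = (4, 3, 5), error at position 2, error magnitude e = 4, c = [4, 9, 0, 3, 2].

Step 1: column multipliers v_i = (∏_{j≠i}(α_i − α_j))^{−1} mod 11.
  i = 1 (α = 8): (8−9)(8−5)(8−10)(8−1) = (−1)·3·(−2)·7 = 42 ≡ 9, so v_1 = 9^{−1} = 5 (mod 11).
  i = 2 (α = 9): (9−8)(9−5)(9−10)(9−1) = 1·4·(−1)·8 = −32 ≡ 1, so v_2 = 1^{−1} = 1 (mod 11).
  i = 3 (α = 5): (5−8)(5−9)(5−10)(5−1) = (−3)·(−4)·(−5)·4 = −240 ≡ 2, so v_3 = 2^{−1} = 6 (mod 11).
  i = 4 (α = 10): (10−8)(10−9)(10−5)(10−1) = 2·1·5·9 = 90 ≡ 2, so v_4 = 2^{−1} = 6 (mod 11).
  i = 5 (α = 1): (1−8)(1−9)(1−5)(1−10) = (−7)·(−8)·(−4)·(−9) = 2016 ≡ 3, so v_5 = 3^{−1} = 4 (mod 11).
  v = [5, 1, 6, 6, 4].
Step 2: syndromes of r = [4, 2, 0, 3, 2] (all sums mod 11).
  S_0 = Σ v_i r_i = 5·4 + 1·2 + 6·0 + 6·3 + 4·2 = 48 ≡ 4.
  S_1 = Σ v_i α_i r_i = 5·8·4 + 1·9·2 + 6·5·0 + 6·10·3 + 4·1·2 = 366 ≡ 3.
  α_i^2 mod 11 = [9, 4, 3, 1, 1].
  S_2 = Σ v_i α_i^2 r_i = 5·9·4 + 1·4·2 + 6·3·0 + 6·1·3 + 4·1·2 = 214 ≡ 5.
  S = (4, 3, 5) ≠ 0, so r is not a codeword (an error is present).
Step 3: locate the error. For a single error e at position i, S_ℓ = v_i·e·α_i^ℓ, so α_err = S_1/S_0.
  S_0^{−1} = 4^{−1} = 3 (mod 11), so α_err = 3·3 = 9 ≡ 9 = α_2. Error position i = 2.
  Consistency check: S_2/S_1 = 5·4 = 20 ≡ 9 = α_err ✓ (single-error assumption holds).
Step 4: error magnitude e = S_0/v_2 = S_0·∏_{j≠2}(α_2 − α_j) = 4·1 = 4 ≡ 4 (mod 11).
Step 5: correct position 2: c_2 = r_2 − e = 2 − 4 ≡ 9 (mod 11). Hence c = [4, 9, 0, 3, 2].
  Check: interpolating c through the α_i gives m(x) = 8 + 5·x (degree < 2) with m(α_i) = c_i for every i, so c is indeed a codeword.


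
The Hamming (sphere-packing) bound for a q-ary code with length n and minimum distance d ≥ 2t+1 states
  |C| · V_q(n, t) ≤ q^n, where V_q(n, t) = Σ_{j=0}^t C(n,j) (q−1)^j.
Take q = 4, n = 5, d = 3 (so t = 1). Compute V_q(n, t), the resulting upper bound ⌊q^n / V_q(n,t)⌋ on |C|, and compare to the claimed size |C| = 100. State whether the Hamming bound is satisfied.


V_q(n, t) = 16, q^n = 1024, Hamming bound = 64, |C| = 100 > bound (violated).

Step 1: Compute V_q(n, t) = Σ_{j=0}^1 C(n, j) (q−1)^j.
  j = 0: C(5,0)·(3)^0 = 1·1 = 1.
  j = 1: C(5,1)·(3)^1 = 5·3 = 15.
  V_q(n, t) = 1 + 15 = 16.
Step 2: q^n = 4^5 = 1024.
Step 3: Hamming bound ⌊q^n / V_q(n,t)⌋ = ⌊1024/16⌋ = 64.
Step 4: Compare |C| = 100 to 64: violated.
The claimed |C| lies above the Hamming bound, so no 4-ary code of length 5 with d ≥ 3 can have 100 codewords.


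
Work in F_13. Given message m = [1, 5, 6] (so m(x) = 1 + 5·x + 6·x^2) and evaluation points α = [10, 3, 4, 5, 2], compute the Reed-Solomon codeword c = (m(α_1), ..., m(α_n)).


c = [1, 5, 0, 7, 9]

Message polynomial: m(x) = 1 + 5·x + 6·x^2 (mod 13).
For each evaluation point α_i, compute m(α_i) mod 13:
  α_1 = 10: Horner steps 6 → 0 → 1, so m(10) = 1.
  α_2 = 3: Horner steps 6 → 10 → 5, so m(3) = 5.
  α_3 = 4: Horner steps 6 → 3 → 0, so m(4) = 0.
  α_4 = 5: Horner steps 6 → 9 → 7, so m(5) = 7.
  α_5 = 2: Horner steps 6 → 4 → 9, so m(2) = 9.
Codeword c = [1, 5, 0, 7, 9] ∈ F_13^5.


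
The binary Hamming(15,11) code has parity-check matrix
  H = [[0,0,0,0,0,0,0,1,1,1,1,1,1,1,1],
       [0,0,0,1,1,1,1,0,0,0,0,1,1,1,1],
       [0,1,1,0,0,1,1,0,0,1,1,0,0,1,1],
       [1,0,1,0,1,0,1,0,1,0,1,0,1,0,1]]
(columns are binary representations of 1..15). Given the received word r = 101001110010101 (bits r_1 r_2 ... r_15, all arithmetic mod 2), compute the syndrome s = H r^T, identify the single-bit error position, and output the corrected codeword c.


s = (0, 0, 1, 0)^T, error position = 2, corrected codeword c = 111001110010101

Compute s = H r^T mod 2 one row at a time:
  s_1 = 1 + 0 + 0 + 1 + 0 + 1 + 0 + 1 = 4 ≡ 0 (mod 2).
  s_2 = 0 + 0 + 1 + 1 + 0 + 1 + 0 + 1 = 4 ≡ 0 (mod 2).
  s_3 = 0 + 1 + 1 + 1 + 0 + 1 + 0 + 1 = 5 ≡ 1 (mod 2).
  s_4 = 1 + 1 + 0 + 1 + 0 + 1 + 1 + 1 = 6 ≡ 0 (mod 2).
s = (0, 0, 1, 0)^T — this equals column 2 of H (binary 0010), so error is at position 2.
Correct: flip bit 2 of r = 101001110010101 to get c = 111001110010101.


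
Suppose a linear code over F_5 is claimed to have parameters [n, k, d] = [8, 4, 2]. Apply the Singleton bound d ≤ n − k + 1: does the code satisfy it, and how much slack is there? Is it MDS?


Singleton RHS = n − k + 1 = 5, slack = 3, bound satisfied, not MDS.

Singleton bound: d ≤ n − k + 1.
Here n = 8, k = 4, so n − k + 1 = 5.
Given d = 2, check d ≤ 5: YES.
Slack = (n − k + 1) − d = 3.
The code is NOT MDS (slack = 3 > 0).
Description: the claimed parameters are [8, 4, 2]_5; such a code would be non-MDS.


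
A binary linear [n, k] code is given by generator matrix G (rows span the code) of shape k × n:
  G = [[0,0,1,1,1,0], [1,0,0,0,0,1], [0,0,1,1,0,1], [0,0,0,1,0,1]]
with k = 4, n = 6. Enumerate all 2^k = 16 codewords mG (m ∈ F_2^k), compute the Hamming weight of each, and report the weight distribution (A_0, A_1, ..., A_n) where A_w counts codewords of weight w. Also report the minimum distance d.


Weight distribution: A_0 = 1, A_1 = 1, A_2 = 6, A_3 = 6, A_4 = 1, A_5 = 1. Minimum distance d = 1.

Enumerate all 2^4 = 16 messages m ∈ F_2^4.
For each, compute codeword c = mG in F_2^6, then tally its weight.
  m = 0000 → c = 000000, weight = 0.
  m = 1000 → c = 001110, weight = 3.
  m = 0100 → c = 100001, weight = 2.
  m = 1100 → c = 101111, weight = 5.
  m = 0010 → c = 001101, weight = 3.
  m = 1010 → c = 000011, weight = 2.
  m = 0110 → c = 101100, weight = 3.
  m = 1110 → c = 100010, weight = 2.
  m = 0001 → c = 000101, weight = 2.
  m = 1001 → c = 001011, weight = 3.
  m = 0101 → c = 100100, weight = 2.
  m = 1101 → c = 101010, weight = 3.
  m = 0011 → c = 001000, weight = 1.
  m = 1011 → c = 000110, weight = 2.
  m = 0111 → c = 101001, weight = 3.
  m = 1111 → c = 100111, weight = 4.
Tally weights:
  weight 0: 1 codewords.
  weight 1: 1 codewords.
  weight 2: 6 codewords.
  weight 3: 6 codewords.
  weight 4: 1 codewords.
  weight 5: 1 codewords.
Minimum distance d = smallest w > 0 with A_w > 0 = 1.
Sanity: Σ A_w = 16 = 2^4 = 16 ✓.


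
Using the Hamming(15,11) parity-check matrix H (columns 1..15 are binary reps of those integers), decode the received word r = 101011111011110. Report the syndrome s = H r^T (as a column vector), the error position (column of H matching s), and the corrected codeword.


s = (0, 0, 1, 1)^T, error position = 3, corrected codeword c = 100011111011110

Compute s = H r^T mod 2 one row at a time:
  s_1 = 1 + 1 + 0 + 1 + 1 + 1 + 1 + 0 = 6 ≡ 0 (mod 2).
  s_2 = 0 + 1 + 1 + 1 + 1 + 1 + 1 + 0 = 6 ≡ 0 (mod 2).
  s_3 = 0 + 1 + 1 + 1 + 0 + 1 + 1 + 0 = 5 ≡ 1 (mod 2).
  s_4 = 1 + 1 + 1 + 1 + 1 + 1 + 1 + 0 = 7 ≡ 1 (mod 2).
s = (0, 0, 1, 1)^T — this equals column 3 of H (binary 0011), so error is at position 3.
Correct: flip bit 3 of r = 101011111011110 to get c = 100011111011110.


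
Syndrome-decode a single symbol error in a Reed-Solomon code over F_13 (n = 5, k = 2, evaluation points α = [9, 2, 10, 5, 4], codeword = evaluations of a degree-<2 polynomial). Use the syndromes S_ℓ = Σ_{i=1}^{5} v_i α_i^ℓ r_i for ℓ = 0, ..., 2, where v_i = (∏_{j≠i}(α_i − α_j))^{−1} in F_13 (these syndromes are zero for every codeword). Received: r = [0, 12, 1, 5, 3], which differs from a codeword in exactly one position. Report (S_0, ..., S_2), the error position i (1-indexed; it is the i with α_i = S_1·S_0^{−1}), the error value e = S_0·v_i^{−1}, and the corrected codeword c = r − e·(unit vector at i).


S = (2, 7, 5), error at position 3, error magnitude e = 12, c = [0, 12, 2, 5, 3].

Step 1: column multipliers v_i = (∏_{j≠i}(α_i − α_j))^{−1} mod 13.
  i = 1 (α = 9): (9−2)(9−10)(9−5)(9−4) = 7·(−1)·4·5 = −140 ≡ 3, so v_1 = 3^{−1} = 9 (mod 13).
  i = 2 (α = 2): (2−9)(2−10)(2−5)(2−4) = (−7)·(−8)·(−3)·(−2) = 336 ≡ 11, so v_2 = 11^{−1} = 6 (mod 13).
  i = 3 (α = 10): (10−9)(10−2)(10−5)(10−4) = 1·8·5·6 = 240 ≡ 6, so v_3 = 6^{−1} = 11 (mod 13).
  i = 4 (α = 5): (5−9)(5−2)(5−10)(5−4) = (−4)·3·(−5)·1 = 60 ≡ 8, so v_4 = 8^{−1} = 5 (mod 13).
  i = 5 (α = 4): (4−9)(4−2)(4−10)(4−5) = (−5)·2·(−6)·(−1) = −60 ≡ 5, so v_5 = 5^{−1} = 8 (mod 13).
  v = [9, 6, 11, 5, 8].
Step 2: syndromes of r = [0, 12, 1, 5, 3] (all sums mod 13).
  S_0 = Σ v_i r_i = 9·0 + 6·12 + 11·1 + 5·5 + 8·3 = 132 ≡ 2.
  S_1 = Σ v_i α_i r_i = 9·9·0 + 6·2·12 + 11·10·1 + 5·5·5 + 8·4·3 = 475 ≡ 7.
  α_i^2 mod 13 = [3, 4, 9, 12, 3].
  S_2 = Σ v_i α_i^2 r_i = 9·3·0 + 6·4·12 + 11·9·1 + 5·12·5 + 8·3·3 = 759 ≡ 5.
  S = (2, 7, 5) ≠ 0, so r is not a codeword (an error is present).
Step 3: locate the error. For a single error e at position i, S_ℓ = v_i·e·α_i^ℓ, so α_err = S_1/S_0.
  S_0^{−1} = 2^{−1} = 7 (mod 13), so α_err = 7·7 = 49 ≡ 10 = α_3. Error position i = 3.
  Consistency check: S_2/S_1 = 5·2 = 10 ≡ 10 = α_err ✓ (single-error assumption holds).
Step 4: error magnitude e = S_0/v_3 = S_0·∏_{j≠3}(α_3 − α_j) = 2·6 = 12 ≡ 12 (mod 13).
Step 5: correct position 3: c_3 = r_3 − e = 1 − 12 ≡ 2 (mod 13). Hence c = [0, 12, 2, 5, 3].
  Check: interpolating c through the α_i gives m(x) = 8 + 2·x (degree < 2) with m(α_i) = c_i for every i, so c is indeed a codeword.


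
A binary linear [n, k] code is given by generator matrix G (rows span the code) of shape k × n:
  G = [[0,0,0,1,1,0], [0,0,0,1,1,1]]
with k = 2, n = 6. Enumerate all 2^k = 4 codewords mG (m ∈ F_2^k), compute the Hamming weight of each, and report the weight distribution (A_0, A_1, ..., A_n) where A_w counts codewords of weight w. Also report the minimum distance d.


Weight distribution: A_0 = 1, A_1 = 1, A_2 = 1, A_3 = 1. Minimum distance d = 1.

Enumerate all 2^2 = 4 messages m ∈ F_2^2.
For each, compute codeword c = mG in F_2^6, then tally its weight.
  m = 00 → c = 000000, weight = 0.
  m = 10 → c = 000110, weight = 2.
  m = 01 → c = 000111, weight = 3.
  m = 11 → c = 000001, weight = 1.
Tally weights:
  weight 0: 1 codewords.
  weight 1: 1 codewords.
  weight 2: 1 codewords.
  weight 3: 1 codewords.
Minimum distance d = smallest w > 0 with A_w > 0 = 1.
Sanity: Σ A_w = 4 = 2^2 = 4 ✓.


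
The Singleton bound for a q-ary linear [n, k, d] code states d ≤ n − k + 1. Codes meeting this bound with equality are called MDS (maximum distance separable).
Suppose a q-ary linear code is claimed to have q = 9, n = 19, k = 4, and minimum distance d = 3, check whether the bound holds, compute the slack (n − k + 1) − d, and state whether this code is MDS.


Singleton RHS = n − k + 1 = 16, slack = 13, bound satisfied, not MDS.

Singleton bound: d ≤ n − k + 1.
Here n = 19, k = 4, so n − k + 1 = 16.
Given d = 3, check d ≤ 16: YES.
Slack = (n − k + 1) − d = 13.
The code is NOT MDS (slack = 13 > 0).
Description: the claimed parameters are [19, 4, 3]_9; such a code would be non-MDS.


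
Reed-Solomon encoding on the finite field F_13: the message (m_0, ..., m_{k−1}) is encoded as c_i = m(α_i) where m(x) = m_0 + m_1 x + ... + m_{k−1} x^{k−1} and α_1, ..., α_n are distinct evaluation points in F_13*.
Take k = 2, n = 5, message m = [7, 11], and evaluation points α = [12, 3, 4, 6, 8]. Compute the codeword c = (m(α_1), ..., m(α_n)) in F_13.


c = [9, 1, 12, 8, 4]

Message polynomial: m(x) = 7 + 11·x (mod 13).
For each evaluation point α_i, compute m(α_i) mod 13:
  α_1 = 12: Horner steps 11 → 9, so m(12) = 9.
  α_2 = 3: Horner steps 11 → 1, so m(3) = 1.
  α_3 = 4: Horner steps 11 → 12, so m(4) = 12.
  α_4 = 6: Horner steps 11 → 8, so m(6) = 8.
  α_5 = 8: Horner steps 11 → 4, so m(8) = 4.
Codeword c = [9, 1, 12, 8, 4] ∈ F_13^5.


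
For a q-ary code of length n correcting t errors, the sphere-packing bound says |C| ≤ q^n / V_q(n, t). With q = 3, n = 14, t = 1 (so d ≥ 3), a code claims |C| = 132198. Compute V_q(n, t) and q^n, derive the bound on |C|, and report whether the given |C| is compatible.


V_q(n, t) = 29, q^n = 4782969, Hamming bound = 164929, |C| = 132198 ≤ bound (satisfied).

Step 1: Compute V_q(n, t) = Σ_{j=0}^1 C(n, j) (q−1)^j.
  j = 0: C(14,0)·(2)^0 = 1·1 = 1.
  j = 1: C(14,1)·(2)^1 = 14·2 = 28.
  V_q(n, t) = 1 + 28 = 29.
Step 2: q^n = 3^14 = 4782969.
Step 3: Hamming bound ⌊q^n / V_q(n,t)⌋ = ⌊4782969/29⌋ = 164929.
Step 4: Compare |C| = 132198 to 164929: satisfied.
The claimed |C| lies below the Hamming bound.


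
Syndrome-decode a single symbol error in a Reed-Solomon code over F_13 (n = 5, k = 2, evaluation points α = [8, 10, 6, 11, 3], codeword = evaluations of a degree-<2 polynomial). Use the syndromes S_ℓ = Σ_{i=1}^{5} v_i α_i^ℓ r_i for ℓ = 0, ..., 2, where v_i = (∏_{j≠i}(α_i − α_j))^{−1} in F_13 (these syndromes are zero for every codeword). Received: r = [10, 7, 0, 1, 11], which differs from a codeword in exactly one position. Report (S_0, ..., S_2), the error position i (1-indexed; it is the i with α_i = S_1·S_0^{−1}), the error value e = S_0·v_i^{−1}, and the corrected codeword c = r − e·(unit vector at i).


S = (5, 3, 7), error at position 4, error magnitude e = 2, c = [10, 7, 0, 12, 11].

Step 1: column multipliers v_i = (∏_{j≠i}(α_i − α_j))^{−1} mod 13.
  i = 1 (α = 8): (8−10)(8−6)(8−11)(8−3) = (−2)·2·(−3)·5 = 60 ≡ 8, so v_1 = 8^{−1} = 5 (mod 13).
  i = 2 (α = 10): (10−8)(10−6)(10−11)(10−3) = 2·4·(−1)·7 = −56 ≡ 9, so v_2 = 9^{−1} = 3 (mod 13).
  i = 3 (α = 6): (6−8)(6−10)(6−11)(6−3) = (−2)·(−4)·(−5)·3 = −120 ≡ 10, so v_3 = 10^{−1} = 4 (mod 13).
  i = 4 (α = 11): (11−8)(11−10)(11−6)(11−3) = 3·1·5·8 = 120 ≡ 3, so v_4 = 3^{−1} = 9 (mod 13).
  i = 5 (α = 3): (3−8)(3−10)(3−6)(3−11) = (−5)·(−7)·(−3)·(−8) = 840 ≡ 8, so v_5 = 8^{−1} = 5 (mod 13).
  v = [5, 3, 4, 9, 5].
Step 2: syndromes of r = [10, 7, 0, 1, 11] (all sums mod 13).
  S_0 = Σ v_i r_i = 5·10 + 3·7 + 4·0 + 9·1 + 5·11 = 135 ≡ 5.
  S_1 = Σ v_i α_i r_i = 5·8·10 + 3·10·7 + 4·6·0 + 9·11·1 + 5·3·11 = 874 ≡ 3.
  α_i^2 mod 13 = [12, 9, 10, 4, 9].
  S_2 = Σ v_i α_i^2 r_i = 5·12·10 + 3·9·7 + 4·10·0 + 9·4·1 + 5·9·11 = 1320 ≡ 7.
  S = (5, 3, 7) ≠ 0, so r is not a codeword (an error is present).
Step 3: locate the error. For a single error e at position i, S_ℓ = v_i·e·α_i^ℓ, so α_err = S_1/S_0.
  S_0^{−1} = 5^{−1} = 8 (mod 13), so α_err = 3·8 = 24 ≡ 11 = α_4. Error position i = 4.
  Consistency check: S_2/S_1 = 7·9 = 63 ≡ 11 = α_err ✓ (single-error assumption holds).
Step 4: error magnitude e = S_0/v_4 = S_0·∏_{j≠4}(α_4 − α_j) = 5·3 = 15 ≡ 2 (mod 13).
Step 5: correct position 4: c_4 = r_4 − e = 1 − 2 ≡ 12 (mod 13). Hence c = [10, 7, 0, 12, 11].
  Check: interpolating c through the α_i gives m(x) = 9 + 5·x (degree < 2) with m(α_i) = c_i for every i, so c is indeed a codeword.


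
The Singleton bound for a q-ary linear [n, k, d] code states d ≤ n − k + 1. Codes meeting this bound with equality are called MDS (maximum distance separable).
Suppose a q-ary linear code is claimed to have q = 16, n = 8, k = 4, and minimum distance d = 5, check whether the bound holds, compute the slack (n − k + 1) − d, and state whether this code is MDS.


Singleton RHS = n − k + 1 = 5, slack = 0, bound satisfied, MDS.

Singleton bound: d ≤ n − k + 1.
Here n = 8, k = 4, so n − k + 1 = 5.
Given d = 5, check d ≤ 5: YES.
Slack = (n − k + 1) − d = 0.
The code is MDS (slack = 0).
Description: the claimed parameters are [8, 4, 5]_16; such a code would be MDS (meets Singleton bound).


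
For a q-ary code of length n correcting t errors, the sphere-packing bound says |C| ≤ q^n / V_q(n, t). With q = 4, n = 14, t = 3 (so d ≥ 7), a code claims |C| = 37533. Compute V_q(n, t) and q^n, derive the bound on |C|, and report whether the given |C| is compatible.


V_q(n, t) = 10690, q^n = 268435456, Hamming bound = 25110, |C| = 37533 > bound (violated).

Step 1: Compute V_q(n, t) = Σ_{j=0}^3 C(n, j) (q−1)^j.
  j = 0: C(14,0)·(3)^0 = 1·1 = 1.
  j = 1: C(14,1)·(3)^1 = 14·3 = 42.
  j = 2: C(14,2)·(3)^2 = 91·9 = 819.
  j = 3: C(14,3)·(3)^3 = 364·27 = 9828.
  V_q(n, t) = 1 + 42 + 819 + 9828 = 10690.
Step 2: q^n = 4^14 = 268435456.
Step 3: Hamming bound ⌊q^n / V_q(n,t)⌋ = ⌊268435456/10690⌋ = 25110.
Step 4: Compare |C| = 37533 to 25110: violated.
The claimed |C| lies above the Hamming bound, so no 4-ary code of length 14 with d ≥ 7 can have 37533 codewords.


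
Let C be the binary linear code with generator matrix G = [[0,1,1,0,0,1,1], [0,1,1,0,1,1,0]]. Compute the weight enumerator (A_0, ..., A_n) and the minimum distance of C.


Weight distribution: A_0 = 1, A_2 = 1, A_4 = 2. Minimum distance d = 2.

Enumerate all 2^2 = 4 messages m ∈ F_2^2.
For each, compute codeword c = mG in F_2^7, then tally its weight.
  m = 00 → c = 0000000, weight = 0.
  m = 10 → c = 0110011, weight = 4.
  m = 01 → c = 0110110, weight = 4.
  m = 11 → c = 0000101, weight = 2.
Tally weights:
  weight 0: 1 codewords.
  weight 2: 1 codewords.
  weight 4: 2 codewords.
Minimum distance d = smallest w > 0 with A_w > 0 = 2.
Sanity: Σ A_w = 4 = 2^2 = 4 ✓.


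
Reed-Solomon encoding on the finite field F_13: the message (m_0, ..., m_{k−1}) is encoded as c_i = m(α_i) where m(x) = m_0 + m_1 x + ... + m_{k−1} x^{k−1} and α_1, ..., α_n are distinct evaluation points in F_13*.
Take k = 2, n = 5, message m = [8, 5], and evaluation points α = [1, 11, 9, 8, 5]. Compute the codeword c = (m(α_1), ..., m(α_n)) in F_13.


c = [0, 11, 1, 9, 7]

Message polynomial: m(x) = 8 + 5·x (mod 13).
For each evaluation point α_i, compute m(α_i) mod 13:
  α_1 = 1: Horner steps 5 → 0, so m(1) = 0.
  α_2 = 11: Horner steps 5 → 11, so m(11) = 11.
  α_3 = 9: Horner steps 5 → 1, so m(9) = 1.
  α_4 = 8: Horner steps 5 → 9, so m(8) = 9.
  α_5 = 5: Horner steps 5 → 7, so m(5) = 7.
Codeword c = [0, 11, 1, 9, 7] ∈ F_13^5.


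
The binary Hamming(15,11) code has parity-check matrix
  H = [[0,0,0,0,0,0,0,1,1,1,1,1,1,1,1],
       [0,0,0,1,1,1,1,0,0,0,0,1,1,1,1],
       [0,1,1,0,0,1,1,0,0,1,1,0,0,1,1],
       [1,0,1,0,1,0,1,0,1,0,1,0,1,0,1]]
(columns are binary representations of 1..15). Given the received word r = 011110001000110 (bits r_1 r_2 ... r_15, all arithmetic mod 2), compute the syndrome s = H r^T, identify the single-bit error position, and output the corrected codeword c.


s = (1, 0, 1, 0)^T, error position = 10, corrected codeword c = 011110001100110

Compute s = H r^T mod 2 one row at a time:
  s_1 = 0 + 1 + 0 + 0 + 0 + 1 + 1 + 0 = 3 ≡ 1 (mod 2).
  s_2 = 1 + 1 + 0 + 0 + 0 + 1 + 1 + 0 = 4 ≡ 0 (mod 2).
  s_3 = 1 + 1 + 0 + 0 + 0 + 0 + 1 + 0 = 3 ≡ 1 (mod 2).
  s_4 = 0 + 1 + 1 + 0 + 1 + 0 + 1 + 0 = 4 ≡ 0 (mod 2).
s = (1, 0, 1, 0)^T — this equals column 10 of H (binary 1010), so error is at position 10.
Correct: flip bit 10 of r = 011110001000110 to get c = 011110001100110.


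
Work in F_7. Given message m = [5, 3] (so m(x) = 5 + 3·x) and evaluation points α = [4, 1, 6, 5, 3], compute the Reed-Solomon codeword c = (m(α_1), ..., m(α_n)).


c = [3, 1, 2, 6, 0]

Message polynomial: m(x) = 5 + 3·x (mod 7).
For each evaluation point α_i, compute m(α_i) mod 7:
  α_1 = 4: Horner steps 3 → 3, so m(4) = 3.
  α_2 = 1: Horner steps 3 → 1, so m(1) = 1.
  α_3 = 6: Horner steps 3 → 2, so m(6) = 2.
  α_4 = 5: Horner steps 3 → 6, so m(5) = 6.
  α_5 = 3: Horner steps 3 → 0, so m(3) = 0.
Codeword c = [3, 1, 2, 6, 0] ∈ F_7^5.


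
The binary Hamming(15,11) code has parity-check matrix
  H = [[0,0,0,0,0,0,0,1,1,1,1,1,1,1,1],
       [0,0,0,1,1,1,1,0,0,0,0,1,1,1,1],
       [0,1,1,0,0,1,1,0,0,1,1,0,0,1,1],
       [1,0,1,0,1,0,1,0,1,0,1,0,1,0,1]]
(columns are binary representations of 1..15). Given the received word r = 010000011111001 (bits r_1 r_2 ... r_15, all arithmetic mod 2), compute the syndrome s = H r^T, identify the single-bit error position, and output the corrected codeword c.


s = (0, 0, 0, 1)^T, error position = 1, corrected codeword c = 110000011111001

Compute s = H r^T mod 2 one row at a time:
  s_1 = 1 + 1 + 1 + 1 + 1 + 0 + 0 + 1 = 6 ≡ 0 (mod 2).
  s_2 = 0 + 0 + 0 + 0 + 1 + 0 + 0 + 1 = 2 ≡ 0 (mod 2).
  s_3 = 1 + 0 + 0 + 0 + 1 + 1 + 0 + 1 = 4 ≡ 0 (mod 2).
  s_4 = 0 + 0 + 0 + 0 + 1 + 1 + 0 + 1 = 3 ≡ 1 (mod 2).
s = (0, 0, 0, 1)^T — this equals column 1 of H (binary 0001), so error is at position 1.
Correct: flip bit 1 of r = 010000011111001 to get c = 110000011111001.


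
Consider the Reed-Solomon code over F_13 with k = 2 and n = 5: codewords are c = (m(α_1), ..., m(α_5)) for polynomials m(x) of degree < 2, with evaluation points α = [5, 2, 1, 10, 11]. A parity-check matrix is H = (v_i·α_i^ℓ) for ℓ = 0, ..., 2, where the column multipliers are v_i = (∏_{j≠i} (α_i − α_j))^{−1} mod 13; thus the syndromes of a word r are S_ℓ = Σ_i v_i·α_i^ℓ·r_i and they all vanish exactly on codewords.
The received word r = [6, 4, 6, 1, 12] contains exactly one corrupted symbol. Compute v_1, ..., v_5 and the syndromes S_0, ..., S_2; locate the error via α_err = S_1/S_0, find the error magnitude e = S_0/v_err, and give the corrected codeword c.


S = (11, 3, 2), error at position 1, error magnitude e = 8, c = [11, 4, 6, 1, 12].

Step 1: column multipliers v_i = (∏_{j≠i}(α_i − α_j))^{−1} mod 13.
  i = 1 (α = 5): (5−2)(5−1)(5−10)(5−11) = 3·4·(−5)·(−6) = 360 ≡ 9, so v_1 = 9^{−1} = 3 (mod 13).
  i = 2 (α = 2): (2−5)(2−1)(2−10)(2−11) = (−3)·1·(−8)·(−9) = −216 ≡ 5, so v_2 = 5^{−1} = 8 (mod 13).
  i = 3 (α = 1): (1−5)(1−2)(1−10)(1−11) = (−4)·(−1)·(−9)·(−10) = 360 ≡ 9, so v_3 = 9^{−1} = 3 (mod 13).
  i = 4 (α = 10): (10−5)(10−2)(10−1)(10−11) = 5·8·9·(−1) = −360 ≡ 4, so v_4 = 4^{−1} = 10 (mod 13).
  i = 5 (α = 11): (11−5)(11−2)(11−1)(11−10) = 6·9·10·1 = 540 ≡ 7, so v_5 = 7^{−1} = 2 (mod 13).
  v = [3, 8, 3, 10, 2].
Step 2: syndromes of r = [6, 4, 6, 1, 12] (all sums mod 13).
  S_0 = Σ v_i r_i = 3·6 + 8·4 + 3·6 + 10·1 + 2·12 = 102 ≡ 11.
  S_1 = Σ v_i α_i r_i = 3·5·6 + 8·2·4 + 3·1·6 + 10·10·1 + 2·11·12 = 536 ≡ 3.
  α_i^2 mod 13 = [12, 4, 1, 9, 4].
  S_2 = Σ v_i α_i^2 r_i = 3·12·6 + 8·4·4 + 3·1·6 + 10·9·1 + 2·4·12 = 548 ≡ 2.
  S = (11, 3, 2) ≠ 0, so r is not a codeword (an error is present).
Step 3: locate the error. For a single error e at position i, S_ℓ = v_i·e·α_i^ℓ, so α_err = S_1/S_0.
  S_0^{−1} = 11^{−1} = 6 (mod 13), so α_err = 3·6 = 18 ≡ 5 = α_1. Error position i = 1.
  Consistency check: S_2/S_1 = 2·9 = 18 ≡ 5 = α_err ✓ (single-error assumption holds).
Step 4: error magnitude e = S_0/v_1 = S_0·∏_{j≠1}(α_1 − α_j) = 11·9 = 99 ≡ 8 (mod 13).
Step 5: correct position 1: c_1 = r_1 − e = 6 − 8 ≡ 11 (mod 13). Hence c = [11, 4, 6, 1, 12].
  Check: interpolating c through the α_i gives m(x) = 8 + 11·x (degree < 2) with m(α_i) = c_i for every i, so c is indeed a codeword.


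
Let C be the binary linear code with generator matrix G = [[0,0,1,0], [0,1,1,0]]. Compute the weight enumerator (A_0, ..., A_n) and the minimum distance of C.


Weight distribution: A_0 = 1, A_1 = 2, A_2 = 1. Minimum distance d = 1.

Enumerate all 2^2 = 4 messages m ∈ F_2^2.
For each, compute codeword c = mG in F_2^4, then tally its weight.
  m = 00 → c = 0000, weight = 0.
  m = 10 → c = 0010, weight = 1.
  m = 01 → c = 0110, weight = 2.
  m = 11 → c = 0100, weight = 1.
Tally weights:
  weight 0: 1 codewords.
  weight 1: 2 codewords.
  weight 2: 1 codewords.
Minimum distance d = smallest w > 0 with A_w > 0 = 1.
Sanity: Σ A_w = 4 = 2^2 = 4 ✓.


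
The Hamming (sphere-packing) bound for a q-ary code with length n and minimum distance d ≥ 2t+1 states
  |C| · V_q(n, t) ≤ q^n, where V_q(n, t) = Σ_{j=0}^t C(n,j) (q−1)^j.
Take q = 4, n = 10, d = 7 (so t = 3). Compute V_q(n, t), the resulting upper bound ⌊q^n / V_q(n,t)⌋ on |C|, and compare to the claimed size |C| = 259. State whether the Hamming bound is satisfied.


V_q(n, t) = 3676, q^n = 1048576, Hamming bound = 285, |C| = 259 ≤ bound (satisfied).

Step 1: Compute V_q(n, t) = Σ_{j=0}^3 C(n, j) (q−1)^j.
  j = 0: C(10,0)·(3)^0 = 1·1 = 1.
  j = 1: C(10,1)·(3)^1 = 10·3 = 30.
  j = 2: C(10,2)·(3)^2 = 45·9 = 405.
  j = 3: C(10,3)·(3)^3 = 120·27 = 3240.
  V_q(n, t) = 1 + 30 + 405 + 3240 = 3676.
Step 2: q^n = 4^10 = 1048576.
Step 3: Hamming bound ⌊q^n / V_q(n,t)⌋ = ⌊1048576/3676⌋ = 285.
Step 4: Compare |C| = 259 to 285: satisfied.
The claimed |C| lies below the Hamming bound.


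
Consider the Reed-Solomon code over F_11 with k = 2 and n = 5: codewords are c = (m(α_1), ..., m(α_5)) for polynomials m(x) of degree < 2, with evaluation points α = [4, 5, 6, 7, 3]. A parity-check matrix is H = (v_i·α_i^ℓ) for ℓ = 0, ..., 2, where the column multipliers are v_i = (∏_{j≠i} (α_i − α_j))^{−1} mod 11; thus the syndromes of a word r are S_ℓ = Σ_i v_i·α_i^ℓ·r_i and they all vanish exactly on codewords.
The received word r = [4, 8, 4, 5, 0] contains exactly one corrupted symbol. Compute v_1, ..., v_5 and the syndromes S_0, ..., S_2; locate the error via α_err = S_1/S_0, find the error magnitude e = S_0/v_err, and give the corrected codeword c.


S = (5, 8, 4), error at position 3, error magnitude e = 3, c = [4, 8, 1, 5, 0].

Step 1: column multipliers v_i = (∏_{j≠i}(α_i − α_j))^{−1} mod 11.
  i = 1 (α = 4): (4−5)(4−6)(4−7)(4−3) = (−1)·(−2)·(−3)·1 = −6 ≡ 5, so v_1 = 5^{−1} = 9 (mod 11).
  i = 2 (α = 5): (5−4)(5−6)(5−7)(5−3) = 1·(−1)·(−2)·2 = 4 ≡ 4, so v_2 = 4^{−1} = 3 (mod 11).
  i = 3 (α = 6): (6−4)(6−5)(6−7)(6−3) = 2·1·(−1)·3 = −6 ≡ 5, so v_3 = 5^{−1} = 9 (mod 11).
  i = 4 (α = 7): (7−4)(7−5)(7−6)(7−3) = 3·2·1·4 = 24 ≡ 2, so v_4 = 2^{−1} = 6 (mod 11).
  i = 5 (α = 3): (3−4)(3−5)(3−6)(3−7) = (−1)·(−2)·(−3)·(−4) = 24 ≡ 2, so v_5 = 2^{−1} = 6 (mod 11).
  v = [9, 3, 9, 6, 6].
Step 2: syndromes of r = [4, 8, 4, 5, 0] (all sums mod 11).
  S_0 = Σ v_i r_i = 9·4 + 3·8 + 9·4 + 6·5 + 6·0 = 126 ≡ 5.
  S_1 = Σ v_i α_i r_i = 9·4·4 + 3·5·8 + 9·6·4 + 6·7·5 + 6·3·0 = 690 ≡ 8.
  α_i^2 mod 11 = [5, 3, 3, 5, 9].
  S_2 = Σ v_i α_i^2 r_i = 9·5·4 + 3·3·8 + 9·3·4 + 6·5·5 + 6·9·0 = 510 ≡ 4.
  S = (5, 8, 4) ≠ 0, so r is not a codeword (an error is present).
Step 3: locate the error. For a single error e at position i, S_ℓ = v_i·e·α_i^ℓ, so α_err = S_1/S_0.
  S_0^{−1} = 5^{−1} = 9 (mod 11), so α_err = 8·9 = 72 ≡ 6 = α_3. Error position i = 3.
  Consistency check: S_2/S_1 = 4·7 = 28 ≡ 6 = α_err ✓ (single-error assumption holds).
Step 4: error magnitude e = S_0/v_3 = S_0·∏_{j≠3}(α_3 − α_j) = 5·5 = 25 ≡ 3 (mod 11).
Step 5: correct position 3: c_3 = r_3 − e = 4 − 3 ≡ 1 (mod 11). Hence c = [4, 8, 1, 5, 0].
  Check: interpolating c through the α_i gives m(x) = 10 + 4·x (degree < 2) with m(α_i) = c_i for every i, so c is indeed a codeword.


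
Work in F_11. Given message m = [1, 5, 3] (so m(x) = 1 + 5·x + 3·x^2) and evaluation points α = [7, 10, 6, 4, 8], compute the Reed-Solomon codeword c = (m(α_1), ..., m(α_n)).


c = [7, 10, 7, 3, 2]

Message polynomial: m(x) = 1 + 5·x + 3·x^2 (mod 11).
For each evaluation point α_i, compute m(α_i) mod 11:
  α_1 = 7: Horner steps 3 → 4 → 7, so m(7) = 7.
  α_2 = 10: Horner steps 3 → 2 → 10, so m(10) = 10.
  α_3 = 6: Horner steps 3 → 1 → 7, so m(6) = 7.
  α_4 = 4: Horner steps 3 → 6 → 3, so m(4) = 3.
  α_5 = 8: Horner steps 3 → 7 → 2, so m(8) = 2.
Codeword c = [7, 10, 7, 3, 2] ∈ F_11^5.


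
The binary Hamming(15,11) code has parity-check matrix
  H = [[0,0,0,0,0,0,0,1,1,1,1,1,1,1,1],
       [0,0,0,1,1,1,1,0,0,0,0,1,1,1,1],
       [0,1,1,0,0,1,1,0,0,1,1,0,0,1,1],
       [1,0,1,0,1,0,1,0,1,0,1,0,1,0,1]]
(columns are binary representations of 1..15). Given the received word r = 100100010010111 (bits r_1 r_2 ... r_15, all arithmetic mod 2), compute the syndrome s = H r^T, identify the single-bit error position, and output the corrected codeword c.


s = (1, 0, 1, 0)^T, error position = 10, corrected codeword c = 100100010110111

Compute s = H r^T mod 2 one row at a time:
  s_1 = 1 + 0 + 0 + 1 + 0 + 1 + 1 + 1 = 5 ≡ 1 (mod 2).
  s_2 = 1 + 0 + 0 + 0 + 0 + 1 + 1 + 1 = 4 ≡ 0 (mod 2).
  s_3 = 0 + 0 + 0 + 0 + 0 + 1 + 1 + 1 = 3 ≡ 1 (mod 2).
  s_4 = 1 + 0 + 0 + 0 + 0 + 1 + 1 + 1 = 4 ≡ 0 (mod 2).
s = (1, 0, 1, 0)^T — this equals column 10 of H (binary 1010), so error is at position 10.
Correct: flip bit 10 of r = 100100010010111 to get c = 100100010110111.


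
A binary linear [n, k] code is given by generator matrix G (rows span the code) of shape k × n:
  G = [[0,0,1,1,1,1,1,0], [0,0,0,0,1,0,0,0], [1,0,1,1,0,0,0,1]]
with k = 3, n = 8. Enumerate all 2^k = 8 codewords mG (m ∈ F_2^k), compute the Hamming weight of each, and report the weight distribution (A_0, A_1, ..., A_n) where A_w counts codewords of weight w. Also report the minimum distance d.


Weight distribution: A_0 = 1, A_1 = 1, A_4 = 3, A_5 = 3. Minimum distance d = 1.

Enumerate all 2^3 = 8 messages m ∈ F_2^3.
For each, compute codeword c = mG in F_2^8, then tally its weight.
  m = 000 → c = 00000000, weight = 0.
  m = 100 → c = 00111110, weight = 5.
  m = 010 → c = 00001000, weight = 1.
  m = 110 → c = 00110110, weight = 4.
  m = 001 → c = 10110001, weight = 4.
  m = 101 → c = 10001111, weight = 5.
  m = 011 → c = 10111001, weight = 5.
  m = 111 → c = 10000111, weight = 4.
Tally weights:
  weight 0: 1 codewords.
  weight 1: 1 codewords.
  weight 4: 3 codewords.
  weight 5: 3 codewords.
Minimum distance d = smallest w > 0 with A_w > 0 = 1.
Sanity: Σ A_w = 8 = 2^3 = 8 ✓.


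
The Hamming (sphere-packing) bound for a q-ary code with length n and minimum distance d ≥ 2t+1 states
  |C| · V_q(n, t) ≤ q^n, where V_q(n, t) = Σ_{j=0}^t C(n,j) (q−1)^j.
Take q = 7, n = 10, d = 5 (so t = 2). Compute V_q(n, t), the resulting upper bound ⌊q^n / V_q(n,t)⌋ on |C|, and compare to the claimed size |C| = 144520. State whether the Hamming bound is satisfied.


V_q(n, t) = 1681, q^n = 282475249, Hamming bound = 168040, |C| = 144520 ≤ bound (satisfied).

Step 1: Compute V_q(n, t) = Σ_{j=0}^2 C(n, j) (q−1)^j.
  j = 0: C(10,0)·(6)^0 = 1·1 = 1.
  j = 1: C(10,1)·(6)^1 = 10·6 = 60.
  j = 2: C(10,2)·(6)^2 = 45·36 = 1620.
  V_q(n, t) = 1 + 60 + 1620 = 1681.
Step 2: q^n = 7^10 = 282475249.
Step 3: Hamming bound ⌊q^n / V_q(n,t)⌋ = ⌊282475249/1681⌋ = 168040.
Step 4: Compare |C| = 144520 to 168040: satisfied.
The claimed |C| lies below the Hamming bound.


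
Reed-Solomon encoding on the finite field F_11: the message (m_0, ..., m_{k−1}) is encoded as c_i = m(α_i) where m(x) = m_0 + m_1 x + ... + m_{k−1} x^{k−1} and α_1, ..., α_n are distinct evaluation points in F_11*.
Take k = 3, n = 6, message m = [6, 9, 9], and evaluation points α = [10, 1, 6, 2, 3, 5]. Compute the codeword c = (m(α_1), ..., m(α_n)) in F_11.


c = [6, 2, 10, 5, 4, 1]

Message polynomial: m(x) = 6 + 9·x + 9·x^2 (mod 11).
For each evaluation point α_i, compute m(α_i) mod 11:
  α_1 = 10: Horner steps 9 → 0 → 6, so m(10) = 6.
  α_2 = 1: Horner steps 9 → 7 → 2, so m(1) = 2.
  α_3 = 6: Horner steps 9 → 8 → 10, so m(6) = 10.
  α_4 = 2: Horner steps 9 → 5 → 5, so m(2) = 5.
  α_5 = 3: Horner steps 9 → 3 → 4, so m(3) = 4.
  α_6 = 5: Horner steps 9 → 10 → 1, so m(5) = 1.
Codeword c = [6, 2, 10, 5, 4, 1] ∈ F_11^6.


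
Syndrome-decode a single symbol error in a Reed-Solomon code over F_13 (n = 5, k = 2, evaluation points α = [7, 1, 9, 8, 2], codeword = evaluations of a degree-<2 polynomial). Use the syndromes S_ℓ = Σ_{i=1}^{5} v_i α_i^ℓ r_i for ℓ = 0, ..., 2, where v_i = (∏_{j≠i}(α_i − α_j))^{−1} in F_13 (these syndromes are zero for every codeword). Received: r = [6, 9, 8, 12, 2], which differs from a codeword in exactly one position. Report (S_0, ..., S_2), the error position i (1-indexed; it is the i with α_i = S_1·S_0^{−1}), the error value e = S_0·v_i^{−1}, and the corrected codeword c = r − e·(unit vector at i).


S = (2, 5, 6), error at position 3, error magnitude e = 3, c = [6, 9, 5, 12, 2].

Step 1: column multipliers v_i = (∏_{j≠i}(α_i − α_j))^{−1} mod 13.
  i = 1 (α = 7): (7−1)(7−9)(7−8)(7−2) = 6·(−2)·(−1)·5 = 60 ≡ 8, so v_1 = 8^{−1} = 5 (mod 13).
  i = 2 (α = 1): (1−7)(1−9)(1−8)(1−2) = (−6)·(−8)·(−7)·(−1) = 336 ≡ 11, so v_2 = 11^{−1} = 6 (mod 13).
  i = 3 (α = 9): (9−7)(9−1)(9−8)(9−2) = 2·8·1·7 = 112 ≡ 8, so v_3 = 8^{−1} = 5 (mod 13).
  i = 4 (α = 8): (8−7)(8−1)(8−9)(8−2) = 1·7·(−1)·6 = −42 ≡ 10, so v_4 = 10^{−1} = 4 (mod 13).
  i = 5 (α = 2): (2−7)(2−1)(2−9)(2−8) = (−5)·1·(−7)·(−6) = −210 ≡ 11, so v_5 = 11^{−1} = 6 (mod 13).
  v = [5, 6, 5, 4, 6].
Step 2: syndromes of r = [6, 9, 8, 12, 2] (all sums mod 13).
  S_0 = Σ v_i r_i = 5·6 + 6·9 + 5·8 + 4·12 + 6·2 = 184 ≡ 2.
  S_1 = Σ v_i α_i r_i = 5·7·6 + 6·1·9 + 5·9·8 + 4·8·12 + 6·2·2 = 1032 ≡ 5.
  α_i^2 mod 13 = [10, 1, 3, 12, 4].
  S_2 = Σ v_i α_i^2 r_i = 5·10·6 + 6·1·9 + 5·3·8 + 4·12·12 + 6·4·2 = 1098 ≡ 6.
  S = (2, 5, 6) ≠ 0, so r is not a codeword (an error is present).
Step 3: locate the error. For a single error e at position i, S_ℓ = v_i·e·α_i^ℓ, so α_err = S_1/S_0.
  S_0^{−1} = 2^{−1} = 7 (mod 13), so α_err = 5·7 = 35 ≡ 9 = α_3. Error position i = 3.
  Consistency check: S_2/S_1 = 6·8 = 48 ≡ 9 = α_err ✓ (single-error assumption holds).
Step 4: error magnitude e = S_0/v_3 = S_0·∏_{j≠3}(α_3 − α_j) = 2·8 = 16 ≡ 3 (mod 13).
Step 5: correct position 3: c_3 = r_3 − e = 8 − 3 ≡ 5 (mod 13). Hence c = [6, 9, 5, 12, 2].
  Check: interpolating c through the α_i gives m(x) = 3 + 6·x (degree < 2) with m(α_i) = c_i for every i, so c is indeed a codeword.


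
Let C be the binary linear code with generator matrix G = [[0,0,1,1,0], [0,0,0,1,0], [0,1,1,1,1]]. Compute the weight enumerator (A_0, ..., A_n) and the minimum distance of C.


Weight distribution: A_0 = 1, A_1 = 2, A_2 = 2, A_3 = 2, A_4 = 1. Minimum distance d = 1.

Enumerate all 2^3 = 8 messages m ∈ F_2^3.
For each, compute codeword c = mG in F_2^5, then tally its weight.
  m = 000 → c = 00000, weight = 0.
  m = 100 → c = 00110, weight = 2.
  m = 010 → c = 00010, weight = 1.
  m = 110 → c = 00100, weight = 1.
  m = 001 → c = 01111, weight = 4.
  m = 101 → c = 01001, weight = 2.
  m = 011 → c = 01101, weight = 3.
  m = 111 → c = 01011, weight = 3.
Tally weights:
  weight 0: 1 codewords.
  weight 1: 2 codewords.
  weight 2: 2 codewords.
  weight 3: 2 codewords.
  weight 4: 1 codewords.
Minimum distance d = smallest w > 0 with A_w > 0 = 1.
Sanity: Σ A_w = 8 = 2^3 = 8 ✓.


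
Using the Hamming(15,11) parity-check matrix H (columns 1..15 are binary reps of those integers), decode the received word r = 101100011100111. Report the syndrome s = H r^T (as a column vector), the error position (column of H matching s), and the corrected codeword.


s = (0, 0, 0, 1)^T, error position = 1, corrected codeword c = 001100011100111

Compute s = H r^T mod 2 one row at a time:
  s_1 = 1 + 1 + 1 + 0 + 0 + 1 + 1 + 1 = 6 ≡ 0 (mod 2).
  s_2 = 1 + 0 + 0 + 0 + 0 + 1 + 1 + 1 = 4 ≡ 0 (mod 2).
  s_3 = 0 + 1 + 0 + 0 + 1 + 0 + 1 + 1 = 4 ≡ 0 (mod 2).
  s_4 = 1 + 1 + 0 + 0 + 1 + 0 + 1 + 1 = 5 ≡ 1 (mod 2).
s = (0, 0, 0, 1)^T — this equals column 1 of H (binary 0001), so error is at position 1.
Correct: flip bit 1 of r = 101100011100111 to get c = 001100011100111.
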